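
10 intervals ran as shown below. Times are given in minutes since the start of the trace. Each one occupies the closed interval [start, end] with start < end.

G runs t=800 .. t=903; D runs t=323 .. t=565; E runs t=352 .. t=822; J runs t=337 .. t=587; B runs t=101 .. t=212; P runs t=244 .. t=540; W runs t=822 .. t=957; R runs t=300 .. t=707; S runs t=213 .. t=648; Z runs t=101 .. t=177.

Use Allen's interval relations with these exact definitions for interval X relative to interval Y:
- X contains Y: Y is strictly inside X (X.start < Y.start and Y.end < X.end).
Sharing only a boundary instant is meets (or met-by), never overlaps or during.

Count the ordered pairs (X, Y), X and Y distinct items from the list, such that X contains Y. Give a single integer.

5

Checking all 90 ordered pairs for relation 'contains'; matching pairs in alphabetical order:
(R, D): R contains D ✓
(R, J): R contains J ✓
(S, D): S contains D ✓
(S, J): S contains J ✓
(S, P): S contains P ✓
Count: 5.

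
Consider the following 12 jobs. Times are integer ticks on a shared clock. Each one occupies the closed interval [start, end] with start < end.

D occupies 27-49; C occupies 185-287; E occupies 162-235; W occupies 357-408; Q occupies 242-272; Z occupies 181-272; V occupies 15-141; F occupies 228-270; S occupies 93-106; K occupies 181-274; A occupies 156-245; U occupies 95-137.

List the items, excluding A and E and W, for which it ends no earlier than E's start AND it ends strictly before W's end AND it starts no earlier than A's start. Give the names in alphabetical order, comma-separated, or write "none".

Conditions: its end is no earlier than E's start (X.end >= 162) AND its end is strictly before W's end (X.end < 408) AND its start is no earlier than A's start (X.start >= 156).
C: end 287 >= 162? ✓; end 287 < 408? ✓; start 185 >= 156? ✓ → yes.
D: end 49 >= 162? ✗; end 49 < 408? ✓; start 27 >= 156? ✗ → no.
F: end 270 >= 162? ✓; end 270 < 408? ✓; start 228 >= 156? ✓ → yes.
K: end 274 >= 162? ✓; end 274 < 408? ✓; start 181 >= 156? ✓ → yes.
Q: end 272 >= 162? ✓; end 272 < 408? ✓; start 242 >= 156? ✓ → yes.
S: end 106 >= 162? ✗; end 106 < 408? ✓; start 93 >= 156? ✗ → no.
U: end 137 >= 162? ✗; end 137 < 408? ✓; start 95 >= 156? ✗ → no.
V: end 141 >= 162? ✗; end 141 < 408? ✓; start 15 >= 156? ✗ → no.
Z: end 272 >= 162? ✓; end 272 < 408? ✓; start 181 >= 156? ✓ → yes.
Result: C, F, K, Q, Z.

C, F, K, Q, Z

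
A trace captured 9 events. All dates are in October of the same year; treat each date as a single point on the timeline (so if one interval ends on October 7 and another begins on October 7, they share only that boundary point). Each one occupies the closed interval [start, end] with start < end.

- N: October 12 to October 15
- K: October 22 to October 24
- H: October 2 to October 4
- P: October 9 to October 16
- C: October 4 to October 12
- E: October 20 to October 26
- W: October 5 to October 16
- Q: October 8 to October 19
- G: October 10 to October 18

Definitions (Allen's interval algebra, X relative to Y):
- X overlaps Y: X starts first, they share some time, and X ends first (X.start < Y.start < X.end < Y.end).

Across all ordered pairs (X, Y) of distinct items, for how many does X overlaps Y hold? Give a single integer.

Checking all 72 ordered pairs for relation 'overlaps'; matching pairs in alphabetical order:
(C, G): C overlaps G ✓
(C, P): C overlaps P ✓
(C, Q): C overlaps Q ✓
(C, W): C overlaps W ✓
(P, G): P overlaps G ✓
(W, G): W overlaps G ✓
(W, Q): W overlaps Q ✓
Count: 7.

7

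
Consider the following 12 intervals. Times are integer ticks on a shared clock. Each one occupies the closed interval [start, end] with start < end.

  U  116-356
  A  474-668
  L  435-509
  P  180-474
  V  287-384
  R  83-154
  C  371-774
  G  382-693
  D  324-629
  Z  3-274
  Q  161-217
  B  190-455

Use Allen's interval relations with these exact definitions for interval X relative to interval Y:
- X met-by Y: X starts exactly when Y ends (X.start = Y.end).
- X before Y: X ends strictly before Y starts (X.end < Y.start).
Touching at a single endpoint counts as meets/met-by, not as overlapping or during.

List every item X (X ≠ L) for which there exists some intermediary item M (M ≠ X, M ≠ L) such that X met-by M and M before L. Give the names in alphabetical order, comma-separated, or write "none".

Target L = [435, 509].
Intermediaries M with M before L: Q, R, U, V, Z.
Via Q — items with X met-by Q: none.
Via R — items with X met-by R: none.
Via U — items with X met-by U: none.
Via V — items with X met-by V: none.
Via Z — items with X met-by Z: none.
Union: none.

none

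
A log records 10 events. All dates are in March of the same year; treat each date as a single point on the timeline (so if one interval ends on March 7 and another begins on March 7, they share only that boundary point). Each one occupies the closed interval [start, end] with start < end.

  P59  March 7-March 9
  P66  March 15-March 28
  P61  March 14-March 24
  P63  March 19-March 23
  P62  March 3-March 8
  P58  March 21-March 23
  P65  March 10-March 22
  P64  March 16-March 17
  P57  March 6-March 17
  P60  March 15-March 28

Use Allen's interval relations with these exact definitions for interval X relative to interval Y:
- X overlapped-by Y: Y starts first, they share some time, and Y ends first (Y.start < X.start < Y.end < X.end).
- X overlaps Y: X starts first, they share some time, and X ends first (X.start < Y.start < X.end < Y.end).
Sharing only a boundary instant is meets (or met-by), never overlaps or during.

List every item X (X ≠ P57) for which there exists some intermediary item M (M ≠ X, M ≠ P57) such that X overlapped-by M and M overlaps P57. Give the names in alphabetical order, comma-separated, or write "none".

P59

Target P57 = [March 6, March 17].
Intermediaries M with M overlaps P57: P62.
Via P62 — items with X overlapped-by P62: P59.
Union: P59.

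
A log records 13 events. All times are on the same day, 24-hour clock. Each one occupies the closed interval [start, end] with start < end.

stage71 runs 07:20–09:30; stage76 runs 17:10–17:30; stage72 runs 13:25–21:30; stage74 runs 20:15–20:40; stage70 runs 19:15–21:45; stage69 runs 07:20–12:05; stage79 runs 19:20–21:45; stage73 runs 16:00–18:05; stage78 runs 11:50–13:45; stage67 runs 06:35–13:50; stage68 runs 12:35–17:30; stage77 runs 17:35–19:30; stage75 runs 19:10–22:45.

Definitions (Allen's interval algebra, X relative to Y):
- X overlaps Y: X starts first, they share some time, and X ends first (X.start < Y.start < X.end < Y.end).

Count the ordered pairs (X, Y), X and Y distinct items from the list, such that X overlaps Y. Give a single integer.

Checking all 156 ordered pairs for relation 'overlaps'; matching pairs in alphabetical order:
(stage67, stage68): stage67 overlaps stage68 ✓
(stage67, stage72): stage67 overlaps stage72 ✓
(stage68, stage72): stage68 overlaps stage72 ✓
(stage68, stage73): stage68 overlaps stage73 ✓
(stage69, stage78): stage69 overlaps stage78 ✓
(stage72, stage70): stage72 overlaps stage70 ✓
(stage72, stage75): stage72 overlaps stage75 ✓
(stage72, stage79): stage72 overlaps stage79 ✓
(stage73, stage77): stage73 overlaps stage77 ✓
(stage77, stage70): stage77 overlaps stage70 ✓
(stage77, stage75): stage77 overlaps stage75 ✓
(stage77, stage79): stage77 overlaps stage79 ✓
(stage78, stage68): stage78 overlaps stage68 ✓
(stage78, stage72): stage78 overlaps stage72 ✓
Count: 14.

14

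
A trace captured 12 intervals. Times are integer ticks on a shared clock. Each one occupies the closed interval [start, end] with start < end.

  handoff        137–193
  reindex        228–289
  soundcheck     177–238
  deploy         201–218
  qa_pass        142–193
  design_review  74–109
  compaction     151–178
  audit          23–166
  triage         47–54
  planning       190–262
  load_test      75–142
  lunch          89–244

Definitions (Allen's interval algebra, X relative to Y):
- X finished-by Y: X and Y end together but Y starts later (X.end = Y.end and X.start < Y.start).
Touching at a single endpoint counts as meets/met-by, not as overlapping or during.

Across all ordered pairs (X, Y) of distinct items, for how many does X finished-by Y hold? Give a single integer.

Checking all 132 ordered pairs for relation 'finished-by'; matching pairs in alphabetical order:
(handoff, qa_pass): handoff finished-by qa_pass ✓
Count: 1.

1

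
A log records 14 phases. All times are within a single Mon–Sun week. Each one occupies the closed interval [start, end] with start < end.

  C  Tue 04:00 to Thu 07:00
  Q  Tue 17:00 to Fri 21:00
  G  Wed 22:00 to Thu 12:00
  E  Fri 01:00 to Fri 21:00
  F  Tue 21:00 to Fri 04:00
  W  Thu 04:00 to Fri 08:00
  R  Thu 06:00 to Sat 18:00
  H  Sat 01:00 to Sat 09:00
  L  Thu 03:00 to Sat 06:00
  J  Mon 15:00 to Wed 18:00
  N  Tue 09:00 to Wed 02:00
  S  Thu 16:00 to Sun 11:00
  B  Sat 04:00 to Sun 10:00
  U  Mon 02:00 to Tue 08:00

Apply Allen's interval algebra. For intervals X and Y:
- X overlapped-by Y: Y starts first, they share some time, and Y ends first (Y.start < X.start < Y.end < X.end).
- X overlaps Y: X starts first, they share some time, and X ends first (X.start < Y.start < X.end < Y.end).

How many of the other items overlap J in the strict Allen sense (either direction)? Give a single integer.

4

Target J = [Mon 15:00, Wed 18:00].
B [Sat 04:00, Sun 10:00] → after → no.
C [Tue 04:00, Thu 07:00] → overlapped-by → counts.
E [Fri 01:00, Fri 21:00] → after → no.
F [Tue 21:00, Fri 04:00] → overlapped-by → counts.
G [Wed 22:00, Thu 12:00] → after → no.
H [Sat 01:00, Sat 09:00] → after → no.
L [Thu 03:00, Sat 06:00] → after → no.
N [Tue 09:00, Wed 02:00] → during → no.
Q [Tue 17:00, Fri 21:00] → overlapped-by → counts.
R [Thu 06:00, Sat 18:00] → after → no.
S [Thu 16:00, Sun 11:00] → after → no.
U [Mon 02:00, Tue 08:00] → overlaps → counts.
W [Thu 04:00, Fri 08:00] → after → no.
Total: 4.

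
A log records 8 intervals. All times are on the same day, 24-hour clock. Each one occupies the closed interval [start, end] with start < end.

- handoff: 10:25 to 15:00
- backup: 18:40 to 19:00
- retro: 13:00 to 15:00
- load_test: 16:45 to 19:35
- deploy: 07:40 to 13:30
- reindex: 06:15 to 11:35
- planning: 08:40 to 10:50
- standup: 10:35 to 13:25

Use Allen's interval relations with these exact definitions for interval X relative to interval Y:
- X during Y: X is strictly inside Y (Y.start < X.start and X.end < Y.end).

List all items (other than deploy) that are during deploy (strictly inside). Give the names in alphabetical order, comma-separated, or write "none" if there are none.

Target deploy = [07:40, 13:30].
backup [18:40, 19:00] → after → no.
handoff [10:25, 15:00] → overlapped-by → no.
load_test [16:45, 19:35] → after → no.
planning [08:40, 10:50] → during → yes.
reindex [06:15, 11:35] → overlaps → no.
retro [13:00, 15:00] → overlapped-by → no.
standup [10:35, 13:25] → during → yes.
Result: planning, standup.

planning, standup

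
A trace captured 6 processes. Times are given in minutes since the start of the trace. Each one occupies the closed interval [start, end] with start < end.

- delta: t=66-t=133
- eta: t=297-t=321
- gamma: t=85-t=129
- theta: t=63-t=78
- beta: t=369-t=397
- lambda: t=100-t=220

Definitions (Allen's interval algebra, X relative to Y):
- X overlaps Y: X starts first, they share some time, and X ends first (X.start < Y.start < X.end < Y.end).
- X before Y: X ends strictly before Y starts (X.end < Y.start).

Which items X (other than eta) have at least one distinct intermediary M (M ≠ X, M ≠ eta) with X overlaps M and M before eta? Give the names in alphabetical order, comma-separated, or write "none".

Target eta = [t=297, t=321].
Intermediaries M with M before eta: delta, gamma, lambda, theta.
Via delta — items with X overlaps delta: theta.
Via gamma — items with X overlaps gamma: none.
Via lambda — items with X overlaps lambda: delta, gamma.
Via theta — items with X overlaps theta: none.
Union: delta, gamma, theta.

delta, gamma, theta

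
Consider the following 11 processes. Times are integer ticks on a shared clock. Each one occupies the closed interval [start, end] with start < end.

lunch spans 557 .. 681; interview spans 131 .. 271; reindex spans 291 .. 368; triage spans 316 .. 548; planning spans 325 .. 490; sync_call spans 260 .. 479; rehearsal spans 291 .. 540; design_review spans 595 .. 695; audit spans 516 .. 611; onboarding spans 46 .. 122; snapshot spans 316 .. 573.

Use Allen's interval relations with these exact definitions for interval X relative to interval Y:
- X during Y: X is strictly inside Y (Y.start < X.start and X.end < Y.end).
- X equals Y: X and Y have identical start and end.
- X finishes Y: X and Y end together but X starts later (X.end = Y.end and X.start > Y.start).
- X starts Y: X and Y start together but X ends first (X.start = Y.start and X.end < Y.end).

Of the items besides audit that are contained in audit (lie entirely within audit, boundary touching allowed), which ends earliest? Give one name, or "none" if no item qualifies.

none

Target audit = [516, 611].
design_review [595, 695] → overlapped-by → excluded.
interview [131, 271] → before → excluded.
lunch [557, 681] → overlapped-by → excluded.
onboarding [46, 122] → before → excluded.
planning [325, 490] → before → excluded.
rehearsal [291, 540] → overlaps → excluded.
reindex [291, 368] → before → excluded.
snapshot [316, 573] → overlaps → excluded.
sync_call [260, 479] → before → excluded.
triage [316, 548] → overlaps → excluded.
No candidates → none.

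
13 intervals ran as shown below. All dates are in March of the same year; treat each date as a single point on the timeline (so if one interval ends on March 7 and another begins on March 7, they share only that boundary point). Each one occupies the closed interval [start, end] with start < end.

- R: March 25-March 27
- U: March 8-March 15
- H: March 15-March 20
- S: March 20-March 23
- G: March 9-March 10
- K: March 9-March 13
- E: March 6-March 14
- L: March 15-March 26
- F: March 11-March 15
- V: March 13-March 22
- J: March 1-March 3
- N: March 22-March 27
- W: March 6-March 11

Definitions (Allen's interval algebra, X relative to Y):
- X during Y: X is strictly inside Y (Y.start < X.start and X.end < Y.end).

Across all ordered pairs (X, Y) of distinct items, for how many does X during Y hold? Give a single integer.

7

Checking all 156 ordered pairs for relation 'during'; matching pairs in alphabetical order:
(G, E): G during E ✓
(G, U): G during U ✓
(G, W): G during W ✓
(H, V): H during V ✓
(K, E): K during E ✓
(K, U): K during U ✓
(S, L): S during L ✓
Count: 7.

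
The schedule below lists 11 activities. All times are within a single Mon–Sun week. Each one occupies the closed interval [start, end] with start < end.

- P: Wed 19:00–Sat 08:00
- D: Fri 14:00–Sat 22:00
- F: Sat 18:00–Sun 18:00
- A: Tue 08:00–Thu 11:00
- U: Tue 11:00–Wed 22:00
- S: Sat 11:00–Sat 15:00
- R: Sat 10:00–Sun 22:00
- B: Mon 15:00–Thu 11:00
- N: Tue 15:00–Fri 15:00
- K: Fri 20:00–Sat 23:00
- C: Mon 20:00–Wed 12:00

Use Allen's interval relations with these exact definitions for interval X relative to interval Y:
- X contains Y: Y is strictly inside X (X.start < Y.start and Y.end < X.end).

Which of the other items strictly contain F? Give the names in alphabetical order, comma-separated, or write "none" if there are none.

R

Target F = [Sat 18:00, Sun 18:00].
A [Tue 08:00, Thu 11:00] → before → no.
B [Mon 15:00, Thu 11:00] → before → no.
C [Mon 20:00, Wed 12:00] → before → no.
D [Fri 14:00, Sat 22:00] → overlaps → no.
K [Fri 20:00, Sat 23:00] → overlaps → no.
N [Tue 15:00, Fri 15:00] → before → no.
P [Wed 19:00, Sat 08:00] → before → no.
R [Sat 10:00, Sun 22:00] → contains → yes.
S [Sat 11:00, Sat 15:00] → before → no.
U [Tue 11:00, Wed 22:00] → before → no.
Result: R.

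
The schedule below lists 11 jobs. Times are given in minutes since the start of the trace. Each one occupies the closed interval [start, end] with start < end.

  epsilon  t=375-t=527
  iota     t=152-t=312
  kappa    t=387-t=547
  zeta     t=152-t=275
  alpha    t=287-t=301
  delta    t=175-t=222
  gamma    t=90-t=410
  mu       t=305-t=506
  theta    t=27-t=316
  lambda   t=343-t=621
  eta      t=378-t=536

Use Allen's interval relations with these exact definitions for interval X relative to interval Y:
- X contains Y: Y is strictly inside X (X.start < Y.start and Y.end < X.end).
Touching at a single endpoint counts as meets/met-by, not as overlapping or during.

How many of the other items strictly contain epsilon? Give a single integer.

1

Target epsilon = [t=375, t=527].
alpha [t=287, t=301] → before → no.
delta [t=175, t=222] → before → no.
eta [t=378, t=536] → overlapped-by → no.
gamma [t=90, t=410] → overlaps → no.
iota [t=152, t=312] → before → no.
kappa [t=387, t=547] → overlapped-by → no.
lambda [t=343, t=621] → contains → counts.
mu [t=305, t=506] → overlaps → no.
theta [t=27, t=316] → before → no.
zeta [t=152, t=275] → before → no.
Total: 1.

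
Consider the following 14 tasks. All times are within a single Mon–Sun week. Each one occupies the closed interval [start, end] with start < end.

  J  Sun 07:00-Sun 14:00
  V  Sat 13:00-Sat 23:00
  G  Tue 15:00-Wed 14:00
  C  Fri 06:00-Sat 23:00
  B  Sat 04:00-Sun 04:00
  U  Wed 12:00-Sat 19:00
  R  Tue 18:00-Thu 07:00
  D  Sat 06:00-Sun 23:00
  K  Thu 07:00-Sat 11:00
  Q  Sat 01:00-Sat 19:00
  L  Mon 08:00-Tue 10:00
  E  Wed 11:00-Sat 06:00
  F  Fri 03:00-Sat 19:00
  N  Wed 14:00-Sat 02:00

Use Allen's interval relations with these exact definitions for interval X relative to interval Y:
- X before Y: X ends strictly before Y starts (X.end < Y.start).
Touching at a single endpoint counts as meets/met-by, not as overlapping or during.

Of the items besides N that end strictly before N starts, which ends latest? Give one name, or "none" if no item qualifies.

L

Target N = [Wed 14:00, Sat 02:00].
B [Sat 04:00, Sun 04:00] → after → excluded.
C [Fri 06:00, Sat 23:00] → overlapped-by → excluded.
D [Sat 06:00, Sun 23:00] → after → excluded.
E [Wed 11:00, Sat 06:00] → contains → excluded.
F [Fri 03:00, Sat 19:00] → overlapped-by → excluded.
G [Tue 15:00, Wed 14:00] → meets → excluded.
J [Sun 07:00, Sun 14:00] → after → excluded.
K [Thu 07:00, Sat 11:00] → overlapped-by → excluded.
L [Mon 08:00, Tue 10:00] → before → candidate.
Q [Sat 01:00, Sat 19:00] → overlapped-by → excluded.
R [Tue 18:00, Thu 07:00] → overlaps → excluded.
U [Wed 12:00, Sat 19:00] → contains → excluded.
V [Sat 13:00, Sat 23:00] → after → excluded.
Among candidates, latest end is Tue 10:00 → L.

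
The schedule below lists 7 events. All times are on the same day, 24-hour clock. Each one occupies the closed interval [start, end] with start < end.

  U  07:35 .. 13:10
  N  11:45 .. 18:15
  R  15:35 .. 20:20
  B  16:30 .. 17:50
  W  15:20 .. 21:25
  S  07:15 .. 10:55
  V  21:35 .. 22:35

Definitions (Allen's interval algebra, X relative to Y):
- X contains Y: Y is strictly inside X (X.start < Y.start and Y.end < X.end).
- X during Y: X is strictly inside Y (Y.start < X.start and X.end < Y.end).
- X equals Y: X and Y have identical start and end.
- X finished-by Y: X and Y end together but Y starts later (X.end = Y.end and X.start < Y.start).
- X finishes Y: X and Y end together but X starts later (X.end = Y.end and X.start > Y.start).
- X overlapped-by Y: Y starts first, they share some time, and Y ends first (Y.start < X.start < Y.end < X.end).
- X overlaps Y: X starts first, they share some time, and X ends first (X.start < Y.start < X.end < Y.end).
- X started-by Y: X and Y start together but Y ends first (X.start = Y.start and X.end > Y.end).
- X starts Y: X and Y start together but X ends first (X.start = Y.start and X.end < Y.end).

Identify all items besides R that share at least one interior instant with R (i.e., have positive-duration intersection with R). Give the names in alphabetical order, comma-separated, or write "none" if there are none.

Target R = [15:35, 20:20].
B [16:30, 17:50] → during → yes.
N [11:45, 18:15] → overlaps → yes.
S [07:15, 10:55] → before → no.
U [07:35, 13:10] → before → no.
V [21:35, 22:35] → after → no.
W [15:20, 21:25] → contains → yes.
Result: B, N, W.

B, N, W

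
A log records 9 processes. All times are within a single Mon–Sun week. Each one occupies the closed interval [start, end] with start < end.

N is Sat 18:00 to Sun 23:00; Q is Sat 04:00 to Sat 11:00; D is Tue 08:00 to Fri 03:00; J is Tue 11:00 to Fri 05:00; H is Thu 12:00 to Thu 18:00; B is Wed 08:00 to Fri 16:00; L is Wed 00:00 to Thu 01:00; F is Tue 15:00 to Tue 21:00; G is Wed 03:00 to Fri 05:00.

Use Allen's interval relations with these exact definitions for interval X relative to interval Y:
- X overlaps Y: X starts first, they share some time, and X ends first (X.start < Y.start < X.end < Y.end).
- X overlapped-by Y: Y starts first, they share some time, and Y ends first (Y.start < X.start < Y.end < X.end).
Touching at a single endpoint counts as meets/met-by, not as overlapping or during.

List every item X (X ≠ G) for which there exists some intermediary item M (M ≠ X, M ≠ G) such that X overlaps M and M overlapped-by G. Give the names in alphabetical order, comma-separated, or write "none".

Target G = [Wed 03:00, Fri 05:00].
Intermediaries M with M overlapped-by G: B.
Via B — items with X overlaps B: D, J, L.
Union: D, J, L.

D, J, L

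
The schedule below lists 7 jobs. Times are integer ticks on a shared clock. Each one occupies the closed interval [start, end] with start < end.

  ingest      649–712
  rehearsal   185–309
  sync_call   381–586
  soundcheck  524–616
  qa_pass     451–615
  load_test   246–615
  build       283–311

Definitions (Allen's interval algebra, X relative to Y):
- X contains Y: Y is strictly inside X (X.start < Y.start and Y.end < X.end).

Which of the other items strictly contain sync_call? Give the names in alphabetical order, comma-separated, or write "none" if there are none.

load_test

Target sync_call = [381, 586].
build [283, 311] → before → no.
ingest [649, 712] → after → no.
load_test [246, 615] → contains → yes.
qa_pass [451, 615] → overlapped-by → no.
rehearsal [185, 309] → before → no.
soundcheck [524, 616] → overlapped-by → no.
Result: load_test.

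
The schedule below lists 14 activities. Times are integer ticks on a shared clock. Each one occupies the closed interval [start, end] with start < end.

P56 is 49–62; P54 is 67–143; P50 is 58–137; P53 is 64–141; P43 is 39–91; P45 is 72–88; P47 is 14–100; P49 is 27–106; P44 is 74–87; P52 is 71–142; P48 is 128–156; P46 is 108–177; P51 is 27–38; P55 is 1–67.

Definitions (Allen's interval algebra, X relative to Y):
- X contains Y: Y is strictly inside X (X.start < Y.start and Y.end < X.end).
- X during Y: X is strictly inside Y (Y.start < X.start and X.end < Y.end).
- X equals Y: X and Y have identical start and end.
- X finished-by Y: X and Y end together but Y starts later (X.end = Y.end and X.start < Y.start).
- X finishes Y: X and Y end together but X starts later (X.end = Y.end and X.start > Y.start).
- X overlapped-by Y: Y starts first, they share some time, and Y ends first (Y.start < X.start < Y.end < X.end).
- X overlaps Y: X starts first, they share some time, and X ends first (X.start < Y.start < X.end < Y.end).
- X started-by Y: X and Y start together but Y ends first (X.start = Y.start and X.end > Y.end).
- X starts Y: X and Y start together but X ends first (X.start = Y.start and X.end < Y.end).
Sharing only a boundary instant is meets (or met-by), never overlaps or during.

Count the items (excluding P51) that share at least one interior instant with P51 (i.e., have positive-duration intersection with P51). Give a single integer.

Target P51 = [27, 38].
P43 [39, 91] → after → no.
P44 [74, 87] → after → no.
P45 [72, 88] → after → no.
P46 [108, 177] → after → no.
P47 [14, 100] → contains → counts.
P48 [128, 156] → after → no.
P49 [27, 106] → started-by → counts.
P50 [58, 137] → after → no.
P52 [71, 142] → after → no.
P53 [64, 141] → after → no.
P54 [67, 143] → after → no.
P55 [1, 67] → contains → counts.
P56 [49, 62] → after → no.
Total: 3.

3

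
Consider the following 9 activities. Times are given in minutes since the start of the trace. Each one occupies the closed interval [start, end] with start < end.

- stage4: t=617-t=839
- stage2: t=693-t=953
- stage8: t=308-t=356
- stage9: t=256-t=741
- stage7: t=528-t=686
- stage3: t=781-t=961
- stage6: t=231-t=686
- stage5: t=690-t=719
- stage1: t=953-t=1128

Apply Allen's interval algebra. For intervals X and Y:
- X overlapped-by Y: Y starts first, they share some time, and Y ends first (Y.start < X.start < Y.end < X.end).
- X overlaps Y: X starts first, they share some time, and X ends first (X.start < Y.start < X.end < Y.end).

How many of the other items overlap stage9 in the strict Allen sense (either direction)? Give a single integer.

3

Target stage9 = [t=256, t=741].
stage1 [t=953, t=1128] → after → no.
stage2 [t=693, t=953] → overlapped-by → counts.
stage3 [t=781, t=961] → after → no.
stage4 [t=617, t=839] → overlapped-by → counts.
stage5 [t=690, t=719] → during → no.
stage6 [t=231, t=686] → overlaps → counts.
stage7 [t=528, t=686] → during → no.
stage8 [t=308, t=356] → during → no.
Total: 3.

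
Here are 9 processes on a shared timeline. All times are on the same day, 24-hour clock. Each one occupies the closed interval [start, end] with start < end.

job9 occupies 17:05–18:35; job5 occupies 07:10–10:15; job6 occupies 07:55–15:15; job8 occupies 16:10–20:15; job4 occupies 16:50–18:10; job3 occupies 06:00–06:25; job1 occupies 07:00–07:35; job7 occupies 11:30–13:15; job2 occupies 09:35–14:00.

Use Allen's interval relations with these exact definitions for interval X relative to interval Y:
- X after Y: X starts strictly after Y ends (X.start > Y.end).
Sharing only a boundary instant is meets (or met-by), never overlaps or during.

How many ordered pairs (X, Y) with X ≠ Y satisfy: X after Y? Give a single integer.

27

Checking all 72 ordered pairs for relation 'after'; matching pairs in alphabetical order:
(job1, job3): job1 after job3 ✓
(job2, job1): job2 after job1 ✓
(job2, job3): job2 after job3 ✓
(job4, job1): job4 after job1 ✓
(job4, job2): job4 after job2 ✓
(job4, job3): job4 after job3 ✓
(job4, job5): job4 after job5 ✓
(job4, job6): job4 after job6 ✓
(job4, job7): job4 after job7 ✓
(job5, job3): job5 after job3 ✓
(job6, job1): job6 after job1 ✓
(job6, job3): job6 after job3 ✓
(job7, job1): job7 after job1 ✓
(job7, job3): job7 after job3 ✓
(job7, job5): job7 after job5 ✓
(job8, job1): job8 after job1 ✓
(job8, job2): job8 after job2 ✓
(job8, job3): job8 after job3 ✓
(job8, job5): job8 after job5 ✓
(job8, job6): job8 after job6 ✓
(job8, job7): job8 after job7 ✓
(job9, job1): job9 after job1 ✓
(job9, job2): job9 after job2 ✓
(job9, job3): job9 after job3 ✓
... plus 3 further pairs not listed.
Count: 27.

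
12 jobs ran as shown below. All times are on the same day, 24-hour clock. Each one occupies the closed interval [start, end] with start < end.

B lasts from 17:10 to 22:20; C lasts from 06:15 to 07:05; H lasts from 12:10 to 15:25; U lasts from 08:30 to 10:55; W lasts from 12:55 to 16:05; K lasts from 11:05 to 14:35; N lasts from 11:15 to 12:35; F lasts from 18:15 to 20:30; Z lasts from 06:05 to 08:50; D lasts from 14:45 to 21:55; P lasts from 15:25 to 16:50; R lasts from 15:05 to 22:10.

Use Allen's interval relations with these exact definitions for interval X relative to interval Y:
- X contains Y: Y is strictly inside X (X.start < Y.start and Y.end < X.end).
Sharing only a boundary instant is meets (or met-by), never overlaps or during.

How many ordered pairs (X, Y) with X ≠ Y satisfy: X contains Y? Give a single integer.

Checking all 132 ordered pairs for relation 'contains'; matching pairs in alphabetical order:
(B, F): B contains F ✓
(D, F): D contains F ✓
(D, P): D contains P ✓
(K, N): K contains N ✓
(R, F): R contains F ✓
(R, P): R contains P ✓
(Z, C): Z contains C ✓
Count: 7.

7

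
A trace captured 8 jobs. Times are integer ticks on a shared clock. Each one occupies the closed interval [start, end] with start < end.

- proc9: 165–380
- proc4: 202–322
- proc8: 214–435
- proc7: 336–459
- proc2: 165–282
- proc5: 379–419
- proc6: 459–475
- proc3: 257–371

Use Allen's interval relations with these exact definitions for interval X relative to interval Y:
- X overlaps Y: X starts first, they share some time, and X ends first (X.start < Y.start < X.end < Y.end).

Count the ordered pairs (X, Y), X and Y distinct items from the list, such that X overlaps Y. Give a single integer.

Checking all 56 ordered pairs for relation 'overlaps'; matching pairs in alphabetical order:
(proc2, proc3): proc2 overlaps proc3 ✓
(proc2, proc4): proc2 overlaps proc4 ✓
(proc2, proc8): proc2 overlaps proc8 ✓
(proc3, proc7): proc3 overlaps proc7 ✓
(proc4, proc3): proc4 overlaps proc3 ✓
(proc4, proc8): proc4 overlaps proc8 ✓
(proc8, proc7): proc8 overlaps proc7 ✓
(proc9, proc5): proc9 overlaps proc5 ✓
(proc9, proc7): proc9 overlaps proc7 ✓
(proc9, proc8): proc9 overlaps proc8 ✓
Count: 10.

10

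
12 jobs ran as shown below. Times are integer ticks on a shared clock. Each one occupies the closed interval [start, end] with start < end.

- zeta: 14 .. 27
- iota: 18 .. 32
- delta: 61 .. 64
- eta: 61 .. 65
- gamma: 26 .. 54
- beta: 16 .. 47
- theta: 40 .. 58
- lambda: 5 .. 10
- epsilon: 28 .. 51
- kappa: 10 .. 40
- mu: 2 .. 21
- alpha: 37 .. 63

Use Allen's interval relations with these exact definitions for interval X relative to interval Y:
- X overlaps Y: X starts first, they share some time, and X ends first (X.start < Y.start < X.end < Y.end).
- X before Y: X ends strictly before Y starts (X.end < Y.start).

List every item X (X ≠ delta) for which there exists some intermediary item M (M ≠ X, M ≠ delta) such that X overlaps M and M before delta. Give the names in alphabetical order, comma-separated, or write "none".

beta, epsilon, gamma, iota, kappa, mu, zeta

Target delta = [61, 64].
Intermediaries M with M before delta: beta, epsilon, gamma, iota, kappa, lambda, mu, theta, zeta.
Via beta — items with X overlaps beta: kappa, mu, zeta.
Via epsilon — items with X overlaps epsilon: beta, iota, kappa.
Via gamma — items with X overlaps gamma: beta, iota, kappa, zeta.
Via iota — items with X overlaps iota: mu, zeta.
Via kappa — items with X overlaps kappa: mu.
Via lambda — items with X overlaps lambda: none.
Via mu — items with X overlaps mu: none.
Via theta — items with X overlaps theta: beta, epsilon, gamma.
Via zeta — items with X overlaps zeta: mu.
Union: beta, epsilon, gamma, iota, kappa, mu, zeta.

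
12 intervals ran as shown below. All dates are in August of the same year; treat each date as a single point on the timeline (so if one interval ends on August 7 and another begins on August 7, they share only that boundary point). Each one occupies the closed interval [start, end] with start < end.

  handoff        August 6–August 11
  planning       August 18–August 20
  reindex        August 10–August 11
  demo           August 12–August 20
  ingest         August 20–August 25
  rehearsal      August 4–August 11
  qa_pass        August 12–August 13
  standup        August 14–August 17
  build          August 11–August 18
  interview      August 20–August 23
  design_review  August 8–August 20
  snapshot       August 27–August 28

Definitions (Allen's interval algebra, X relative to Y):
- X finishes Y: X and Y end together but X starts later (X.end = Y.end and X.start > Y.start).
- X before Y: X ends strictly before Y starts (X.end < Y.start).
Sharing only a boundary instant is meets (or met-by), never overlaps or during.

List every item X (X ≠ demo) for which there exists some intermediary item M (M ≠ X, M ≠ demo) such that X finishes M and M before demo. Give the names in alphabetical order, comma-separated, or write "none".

handoff, reindex

Target demo = [August 12, August 20].
Intermediaries M with M before demo: handoff, rehearsal, reindex.
Via handoff — items with X finishes handoff: reindex.
Via rehearsal — items with X finishes rehearsal: handoff, reindex.
Via reindex — items with X finishes reindex: none.
Union: handoff, reindex.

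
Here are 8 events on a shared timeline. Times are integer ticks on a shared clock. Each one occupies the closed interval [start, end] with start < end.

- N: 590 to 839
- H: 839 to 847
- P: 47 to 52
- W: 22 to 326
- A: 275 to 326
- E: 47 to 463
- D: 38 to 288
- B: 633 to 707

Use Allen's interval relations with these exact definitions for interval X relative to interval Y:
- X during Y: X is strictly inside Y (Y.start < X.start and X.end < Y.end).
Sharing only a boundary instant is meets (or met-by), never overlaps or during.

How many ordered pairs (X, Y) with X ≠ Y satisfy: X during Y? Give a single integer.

Checking all 56 ordered pairs for relation 'during'; matching pairs in alphabetical order:
(A, E): A during E ✓
(B, N): B during N ✓
(D, W): D during W ✓
(P, D): P during D ✓
(P, W): P during W ✓
Count: 5.

5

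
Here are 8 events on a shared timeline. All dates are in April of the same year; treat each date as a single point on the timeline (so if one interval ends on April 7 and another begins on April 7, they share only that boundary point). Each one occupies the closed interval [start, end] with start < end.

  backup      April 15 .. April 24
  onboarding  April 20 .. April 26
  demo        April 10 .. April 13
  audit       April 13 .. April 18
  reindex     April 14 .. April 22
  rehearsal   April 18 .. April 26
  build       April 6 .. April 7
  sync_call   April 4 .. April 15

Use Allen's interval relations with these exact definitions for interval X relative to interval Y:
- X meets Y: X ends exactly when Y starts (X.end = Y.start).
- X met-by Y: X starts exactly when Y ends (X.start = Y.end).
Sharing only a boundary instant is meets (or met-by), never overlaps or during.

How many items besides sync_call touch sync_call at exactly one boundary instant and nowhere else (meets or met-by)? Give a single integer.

Target sync_call = [April 4, April 15].
audit [April 13, April 18] → overlapped-by → no.
backup [April 15, April 24] → met-by → counts.
build [April 6, April 7] → during → no.
demo [April 10, April 13] → during → no.
onboarding [April 20, April 26] → after → no.
rehearsal [April 18, April 26] → after → no.
reindex [April 14, April 22] → overlapped-by → no.
Total: 1.

1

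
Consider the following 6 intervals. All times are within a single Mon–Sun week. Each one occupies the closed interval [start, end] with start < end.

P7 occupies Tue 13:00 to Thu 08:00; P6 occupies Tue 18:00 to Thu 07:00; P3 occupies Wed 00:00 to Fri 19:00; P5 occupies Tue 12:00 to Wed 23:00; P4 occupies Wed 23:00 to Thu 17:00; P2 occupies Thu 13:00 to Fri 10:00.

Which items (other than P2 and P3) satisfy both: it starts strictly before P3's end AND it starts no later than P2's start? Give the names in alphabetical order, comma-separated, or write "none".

Conditions: its start is strictly before P3's end (X.start < Fri 19:00) AND its start is no later than P2's start (X.start <= Thu 13:00).
P4: start Wed 23:00 < Fri 19:00? ✓; start Wed 23:00 <= Thu 13:00? ✓ → yes.
P5: start Tue 12:00 < Fri 19:00? ✓; start Tue 12:00 <= Thu 13:00? ✓ → yes.
P6: start Tue 18:00 < Fri 19:00? ✓; start Tue 18:00 <= Thu 13:00? ✓ → yes.
P7: start Tue 13:00 < Fri 19:00? ✓; start Tue 13:00 <= Thu 13:00? ✓ → yes.
Result: P4, P5, P6, P7.

P4, P5, P6, P7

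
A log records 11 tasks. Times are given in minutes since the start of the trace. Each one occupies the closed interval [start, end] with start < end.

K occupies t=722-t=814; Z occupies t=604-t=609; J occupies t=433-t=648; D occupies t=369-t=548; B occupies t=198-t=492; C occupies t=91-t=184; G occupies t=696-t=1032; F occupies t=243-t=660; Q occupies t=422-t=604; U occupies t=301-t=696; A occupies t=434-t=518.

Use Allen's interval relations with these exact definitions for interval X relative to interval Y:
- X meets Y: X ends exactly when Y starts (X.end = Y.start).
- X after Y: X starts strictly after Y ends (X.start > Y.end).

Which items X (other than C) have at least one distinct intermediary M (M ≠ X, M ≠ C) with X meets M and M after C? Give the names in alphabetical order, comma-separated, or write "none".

Q, U

Target C = [t=91, t=184].
Intermediaries M with M after C: A, B, D, F, G, J, K, Q, U, Z.
Via A — items with X meets A: none.
Via B — items with X meets B: none.
Via D — items with X meets D: none.
Via F — items with X meets F: none.
Via G — items with X meets G: U.
Via J — items with X meets J: none.
Via K — items with X meets K: none.
Via Q — items with X meets Q: none.
Via U — items with X meets U: none.
Via Z — items with X meets Z: Q.
Union: Q, U.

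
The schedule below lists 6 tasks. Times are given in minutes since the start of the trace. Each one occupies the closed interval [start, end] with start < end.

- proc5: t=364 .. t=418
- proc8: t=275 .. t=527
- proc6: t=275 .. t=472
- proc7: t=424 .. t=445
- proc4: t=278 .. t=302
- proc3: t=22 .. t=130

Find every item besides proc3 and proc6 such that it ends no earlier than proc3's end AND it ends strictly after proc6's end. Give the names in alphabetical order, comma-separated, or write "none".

proc8

Conditions: its end is no earlier than proc3's end (X.end >= t=130) AND its end is strictly after proc6's end (X.end > t=472).
proc4: end t=302 >= t=130? ✓; end t=302 > t=472? ✗ → no.
proc5: end t=418 >= t=130? ✓; end t=418 > t=472? ✗ → no.
proc7: end t=445 >= t=130? ✓; end t=445 > t=472? ✗ → no.
proc8: end t=527 >= t=130? ✓; end t=527 > t=472? ✓ → yes.
Result: proc8.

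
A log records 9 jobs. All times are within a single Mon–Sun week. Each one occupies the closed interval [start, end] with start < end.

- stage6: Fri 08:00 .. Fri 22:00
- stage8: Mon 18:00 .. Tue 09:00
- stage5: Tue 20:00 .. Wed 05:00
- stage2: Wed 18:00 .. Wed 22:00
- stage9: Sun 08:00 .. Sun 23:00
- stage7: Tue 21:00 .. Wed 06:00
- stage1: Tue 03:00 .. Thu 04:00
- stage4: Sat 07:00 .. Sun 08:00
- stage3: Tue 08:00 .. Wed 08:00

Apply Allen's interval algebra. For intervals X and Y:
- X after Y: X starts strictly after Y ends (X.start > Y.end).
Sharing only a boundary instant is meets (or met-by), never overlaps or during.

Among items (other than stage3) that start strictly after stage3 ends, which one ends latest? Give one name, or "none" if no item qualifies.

stage9

Target stage3 = [Tue 08:00, Wed 08:00].
stage1 [Tue 03:00, Thu 04:00] → contains → excluded.
stage2 [Wed 18:00, Wed 22:00] → after → candidate.
stage4 [Sat 07:00, Sun 08:00] → after → candidate.
stage5 [Tue 20:00, Wed 05:00] → during → excluded.
stage6 [Fri 08:00, Fri 22:00] → after → candidate.
stage7 [Tue 21:00, Wed 06:00] → during → excluded.
stage8 [Mon 18:00, Tue 09:00] → overlaps → excluded.
stage9 [Sun 08:00, Sun 23:00] → after → candidate.
Among candidates, latest end is Sun 23:00 → stage9.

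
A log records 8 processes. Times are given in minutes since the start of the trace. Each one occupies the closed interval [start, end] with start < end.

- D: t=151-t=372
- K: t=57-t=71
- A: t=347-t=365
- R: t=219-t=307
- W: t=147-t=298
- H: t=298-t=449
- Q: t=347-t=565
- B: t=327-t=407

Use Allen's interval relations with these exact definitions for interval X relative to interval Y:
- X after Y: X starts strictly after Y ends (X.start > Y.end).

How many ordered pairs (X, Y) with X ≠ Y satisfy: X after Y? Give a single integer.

13

Checking all 56 ordered pairs for relation 'after'; matching pairs in alphabetical order:
(A, K): A after K ✓
(A, R): A after R ✓
(A, W): A after W ✓
(B, K): B after K ✓
(B, R): B after R ✓
(B, W): B after W ✓
(D, K): D after K ✓
(H, K): H after K ✓
(Q, K): Q after K ✓
(Q, R): Q after R ✓
(Q, W): Q after W ✓
(R, K): R after K ✓
(W, K): W after K ✓
Count: 13.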